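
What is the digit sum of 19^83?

19^83 = 13694585098795051015573767467175826215309578754118269560782501486876937874230165483164062342194313549688459
Sum of its 107 digits: 505.

505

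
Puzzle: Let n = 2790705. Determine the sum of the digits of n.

30

2+7+9+0+7+0+5 = 30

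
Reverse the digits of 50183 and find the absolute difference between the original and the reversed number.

12078

Reverse of 50183 is 38105.
|50183 − 38105| = 12078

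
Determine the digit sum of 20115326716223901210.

2+0+1+1+5+3+2+6+7+1+6+2+2+3+9+0+1+2+1+0 = 54

54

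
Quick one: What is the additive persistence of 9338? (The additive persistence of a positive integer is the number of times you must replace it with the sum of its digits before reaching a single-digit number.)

9338 → 23 → 5 (2 steps)

2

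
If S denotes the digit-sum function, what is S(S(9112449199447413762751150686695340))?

9

First digit sum: 153.
1+5+3 = 9.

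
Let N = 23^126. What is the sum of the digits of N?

793

23^126 = 3781876462438487703735819013332412063263979526587072786842908165397941585102035971308774899656281412530465317054199977732568600580654153033395286425565640729254612875432689
Sum of its 172 digits: 793.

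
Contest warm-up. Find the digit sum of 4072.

4+0+7+2 = 13

13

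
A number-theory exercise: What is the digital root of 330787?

1

3+3+0+7+8+7 = 28
2+8 = 10
1+0 = 1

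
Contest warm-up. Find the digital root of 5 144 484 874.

5+1+4+4+4+8+4+8+7+4 = 49
4+9 = 13
1+3 = 4

4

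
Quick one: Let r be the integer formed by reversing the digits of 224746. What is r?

Reversing 224746 gives 647422.

647422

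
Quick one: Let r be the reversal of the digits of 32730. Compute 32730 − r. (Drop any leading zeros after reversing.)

Reverse of 32730 is 3723.
32730 − 3723 = 29007

29007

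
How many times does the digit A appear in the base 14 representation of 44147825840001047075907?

44147825840001047075907 in base 14 is 755C48090D7C3B13A8B9.
The digit A appears 1 time.

1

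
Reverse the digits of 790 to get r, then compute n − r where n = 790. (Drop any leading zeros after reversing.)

Reverse of 790 is 97.
790 − 97 = 693

693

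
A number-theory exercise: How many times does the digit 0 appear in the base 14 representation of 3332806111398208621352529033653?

2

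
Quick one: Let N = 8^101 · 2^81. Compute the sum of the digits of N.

487

8^101 · 2^81 = 39402006196394479212279040100143613805079739270465446667948293404245721771497210611414266254884915640806627990306816
Sum of its 116 digits: 487.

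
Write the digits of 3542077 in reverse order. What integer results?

7702453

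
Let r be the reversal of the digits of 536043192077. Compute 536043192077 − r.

Reverse of 536043192077 is 770291340635.
536043192077 − 770291340635 = -234248148558

-234248148558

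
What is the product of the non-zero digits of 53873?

5×3×8×7×3 = 2520

2520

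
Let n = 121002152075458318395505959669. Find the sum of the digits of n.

1+2+1+0+0+2+1+5+2+0+7+5+4+5+8+3+1+8+3+9+5+5+0+5+9+5+9+6+6+9 = 126

126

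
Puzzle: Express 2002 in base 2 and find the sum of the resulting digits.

2002 in base 2 is 11111010010.
Digit sum: 1+1+1+1+1+0+1+0+0+1+0 = 7.

7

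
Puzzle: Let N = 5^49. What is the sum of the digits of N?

5^49 = 17763568394002504646778106689453125
Sum of its 35 digits: 158.

158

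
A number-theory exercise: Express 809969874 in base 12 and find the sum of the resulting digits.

43

809969874 in base 12 is 1A7310696.
Digit sum: 1+10+7+3+1+0+6+9+6 = 43.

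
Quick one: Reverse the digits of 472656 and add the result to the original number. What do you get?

Reverse of 472656 is 656274.
472656 + 656274 = 1128930

1128930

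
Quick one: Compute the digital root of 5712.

6

5+7+1+2 = 15
1+5 = 6
(Equivalently, 5712 mod 9 = 6.)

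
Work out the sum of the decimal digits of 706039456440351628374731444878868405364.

7+0+6+0+3+9+4+5+6+4+4+0+3+5+1+6+2+8+3+7+4+7+3+1+4+4+4+8+7+8+8+6+8+4+0+5+3+6+4 = 177

177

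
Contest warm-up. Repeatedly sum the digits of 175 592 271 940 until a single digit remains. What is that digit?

1+7+5+5+9+2+2+7+1+9+4+0 = 52
5+2 = 7

7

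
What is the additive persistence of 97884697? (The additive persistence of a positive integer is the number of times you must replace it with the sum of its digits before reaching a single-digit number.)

97884697 → 58 → 13 → 4 (3 steps)

3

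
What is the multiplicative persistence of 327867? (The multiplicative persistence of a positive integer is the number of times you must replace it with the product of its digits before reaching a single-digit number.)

2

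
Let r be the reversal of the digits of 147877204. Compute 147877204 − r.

-254901537

Reverse of 147877204 is 402778741.
147877204 − 402778741 = -254901537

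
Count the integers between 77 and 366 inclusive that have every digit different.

The integers in [77, 366] that have every digit different: 78, 79, 80, 81, 82, 83, …, 364, 365.
209 qualify.

209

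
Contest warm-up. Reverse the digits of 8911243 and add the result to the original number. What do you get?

12332441

Reverse of 8911243 is 3421198.
8911243 + 3421198 = 12332441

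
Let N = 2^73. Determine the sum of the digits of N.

110

2^73 = 9444732965739290427392
Sum of its 22 digits: 110.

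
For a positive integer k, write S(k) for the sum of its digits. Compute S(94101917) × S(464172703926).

S(94101917) = 9+4+1+0+1+9+1+7 = 32.
S(464172703926) = 4+6+4+1+7+2+7+0+3+9+2+6 = 51.
32 · 51 = 1632.

1632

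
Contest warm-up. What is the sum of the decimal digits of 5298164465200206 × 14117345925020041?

141

5298164465200206 × 14117345925020041 = 74796020522880112997307627328446
Sum of its 32 digits: 141.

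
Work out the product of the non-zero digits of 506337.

1890

5×6×3×3×7 = 1890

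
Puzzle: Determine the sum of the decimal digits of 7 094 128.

7+0+9+4+1+2+8 = 31

31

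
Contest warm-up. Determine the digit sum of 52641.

5+2+6+4+1 = 18

18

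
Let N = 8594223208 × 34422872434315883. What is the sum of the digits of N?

110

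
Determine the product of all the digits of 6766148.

48384

6×7×6×6×1×4×8 = 48384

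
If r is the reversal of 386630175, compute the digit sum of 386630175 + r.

60

Reversal of 386630175 is 571036683; 386630175 + 571036683 = 957666858.
Digit sum of 957666858: 9+5+7+6+6+6+8+5+8 = 60.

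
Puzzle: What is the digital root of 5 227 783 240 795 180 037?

5+2+2+7+7+8+3+2+4+0+7+9+5+1+8+0+0+3+7 = 80
8+0 = 8
(Equivalently, 5 227 783 240 795 180 037 mod 9 = 8.)

8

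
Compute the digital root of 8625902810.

8+6+2+5+9+0+2+8+1+0 = 41
4+1 = 5

5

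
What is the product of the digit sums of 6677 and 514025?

S(6677) = 6+6+7+7 = 26.
S(514025) = 5+1+4+0+2+5 = 17.
26 · 17 = 442.

442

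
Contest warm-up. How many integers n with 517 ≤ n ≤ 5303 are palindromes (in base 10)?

91

The integers in [517, 5303] that are palindromes (in base 10): 525, 535, 545, 555, 565, 575, …, 5115, 5225.
91 qualify.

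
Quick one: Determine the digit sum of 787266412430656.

7+8+7+2+6+6+4+1+2+4+3+0+6+5+6 = 67

67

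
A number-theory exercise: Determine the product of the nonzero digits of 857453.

8×5×7×4×5×3 = 16800

16800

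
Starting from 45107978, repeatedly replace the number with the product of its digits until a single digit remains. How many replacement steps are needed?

1

45107978 → 0 (1 step)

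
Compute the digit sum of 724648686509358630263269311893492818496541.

7+2+4+6+4+8+6+8+6+5+0+9+3+5+8+6+3+0+2+6+3+2+6+9+3+1+1+8+9+3+4+9+2+8+1+8+4+9+6+5+4+1 = 204

204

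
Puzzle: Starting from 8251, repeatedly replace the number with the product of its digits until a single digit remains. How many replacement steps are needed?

8251 → 80 → 0 (2 steps)

2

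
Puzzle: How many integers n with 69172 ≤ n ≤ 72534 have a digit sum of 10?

The integers in [69172, 72534] that have a digit sum of 10: 70003, 70012, 70021, 70030, 70102, 70111, …, 72010, 72100.
19 qualify.

19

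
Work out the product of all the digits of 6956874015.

6×9×5×6×8×7×4×0×1×5 = 0

0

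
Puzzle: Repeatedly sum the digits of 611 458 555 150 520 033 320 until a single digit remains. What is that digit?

6+1+1+4+5+8+5+5+5+1+5+0+5+2+0+0+3+3+3+2+0 = 64
6+4 = 10
1+0 = 1

1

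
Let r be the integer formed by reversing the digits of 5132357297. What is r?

Reversing 5132357297 gives 7927532315.

7927532315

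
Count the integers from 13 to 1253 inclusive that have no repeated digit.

806

The integers in [13, 1253] that have no repeated digit: 13, 14, 15, 16, 17, 18, …, 1250, 1253.
806 qualify.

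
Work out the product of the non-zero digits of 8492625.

34560

8×4×9×2×6×2×5 = 34560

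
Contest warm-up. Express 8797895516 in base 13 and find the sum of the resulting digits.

56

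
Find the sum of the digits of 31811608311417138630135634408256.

113

3+1+8+1+1+6+0+8+3+1+1+4+1+7+1+3+8+6+3+0+1+3+5+6+3+4+4+0+8+2+5+6 = 113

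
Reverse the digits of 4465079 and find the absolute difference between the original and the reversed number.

5240565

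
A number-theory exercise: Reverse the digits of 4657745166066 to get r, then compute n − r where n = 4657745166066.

-1948870311498

Reverse of 4657745166066 is 6606615477564.
4657745166066 − 6606615477564 = -1948870311498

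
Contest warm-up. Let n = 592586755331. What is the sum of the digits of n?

59

5+9+2+5+8+6+7+5+5+3+3+1 = 59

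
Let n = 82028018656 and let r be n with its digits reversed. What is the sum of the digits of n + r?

Reversal of 82028018656 is 65681082028; 82028018656 + 65681082028 = 147709100684.
Digit sum of 147709100684: 1+4+7+7+0+9+1+0+0+6+8+4 = 47.

47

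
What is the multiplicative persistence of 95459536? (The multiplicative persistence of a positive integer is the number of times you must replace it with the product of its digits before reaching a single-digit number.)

2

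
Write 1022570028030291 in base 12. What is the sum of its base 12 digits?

1022570028030291 in base 12 is 96830B09499643.
Digit sum: 9+6+8+3+0+11+0+9+4+9+9+6+4+3 = 81.

81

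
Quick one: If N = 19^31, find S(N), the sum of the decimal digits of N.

199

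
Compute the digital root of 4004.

8

4+0+0+4 = 8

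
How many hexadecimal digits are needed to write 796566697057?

10

796566697057 in base 16 is B977133461, which has 10 digits.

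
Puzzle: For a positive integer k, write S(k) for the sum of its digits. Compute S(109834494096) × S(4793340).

1710

S(109834494096) = 1+0+9+8+3+4+4+9+4+0+9+6 = 57.
S(4793340) = 4+7+9+3+3+4+0 = 30.
57 · 30 = 1710.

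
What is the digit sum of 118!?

756

118! = 468452584975429065657431236280838416439267950499862031533310318788629800927518416622330123618486343228862579684398745837012213486653229822121742374957258403779058860032000000000000000000000000000
Sum of its 195 digits: 756.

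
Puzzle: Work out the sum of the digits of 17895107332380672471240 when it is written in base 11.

120

17895107332380672471240 in base 11 is 24666574663706A9395709.
Digit sum: 2+4+6+6+6+5+7+4+6+6+3+7+0+6+10+9+3+9+5+7+0+9 = 120.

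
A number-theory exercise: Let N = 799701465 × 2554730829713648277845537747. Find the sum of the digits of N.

177

799701465 × 2554730829713648277845537747 = 2043021987202670058287803579988699355
Sum of its 37 digits: 177.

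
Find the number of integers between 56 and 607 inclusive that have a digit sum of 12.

The integers in [56, 607] that have a digit sum of 12: 57, 66, 75, 84, 93, 129, …, 570, 606.
50 qualify.

50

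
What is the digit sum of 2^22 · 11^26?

190

2^22 · 11^26 = 4998845552489538539844304679993344
Sum of its 34 digits: 190.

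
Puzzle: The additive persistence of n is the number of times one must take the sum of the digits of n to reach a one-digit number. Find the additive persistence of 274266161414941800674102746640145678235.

274266161414941800674102746640145678235 → 154 → 10 → 1 (3 steps)

3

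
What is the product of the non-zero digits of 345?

3×4×5 = 60

60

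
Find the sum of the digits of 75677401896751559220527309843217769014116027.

7+5+6+7+7+4+0+1+8+9+6+7+5+1+5+5+9+2+2+0+5+2+7+3+0+9+8+4+3+2+1+7+7+6+9+0+1+4+1+1+6+0+2+7 = 191

191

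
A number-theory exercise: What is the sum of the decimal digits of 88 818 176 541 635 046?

81

8+8+8+1+8+1+7+6+5+4+1+6+3+5+0+4+6 = 81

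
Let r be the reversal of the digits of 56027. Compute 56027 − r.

Reverse of 56027 is 72065.
56027 − 72065 = -16038

-16038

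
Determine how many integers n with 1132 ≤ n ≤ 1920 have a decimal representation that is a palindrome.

The integers in [1132, 1920] that have a decimal representation that is a palindrome: 1221, 1331, 1441, 1551, 1661, 1771, 1881.
7 qualify.

7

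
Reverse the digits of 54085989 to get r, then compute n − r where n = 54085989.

Reverse of 54085989 is 98958045.
54085989 − 98958045 = -44872056

-44872056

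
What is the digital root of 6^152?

9

The digital root of n equals n mod 9 (or 9 when 9 | n), so we need 6^152 mod 9.
6^152 ≡ 0 (mod 9), so the digital root is 9.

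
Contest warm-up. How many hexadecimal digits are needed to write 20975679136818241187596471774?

24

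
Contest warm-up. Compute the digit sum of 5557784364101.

5+5+5+7+7+8+4+3+6+4+1+0+1 = 56

56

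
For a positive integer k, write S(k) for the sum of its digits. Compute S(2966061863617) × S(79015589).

2684

S(2966061863617) = 2+9+6+6+0+6+1+8+6+3+6+1+7 = 61.
S(79015589) = 7+9+0+1+5+5+8+9 = 44.
61 · 44 = 2684.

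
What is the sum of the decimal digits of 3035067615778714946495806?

3+0+3+5+0+6+7+6+1+5+7+7+8+7+1+4+9+4+6+4+9+5+8+0+6 = 121

121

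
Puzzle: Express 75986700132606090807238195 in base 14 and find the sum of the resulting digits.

75986700132606090807238195 in base 14 is 48C2943790AA8DCB901C0DD.
Digit sum: 4+8+12+2+9+4+3+7+9+0+10+10+8+13+12+11+9+0+1+12+0+13+13 = 170.

170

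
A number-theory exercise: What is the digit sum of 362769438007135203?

69

3+6+2+7+6+9+4+3+8+0+0+7+1+3+5+2+0+3 = 69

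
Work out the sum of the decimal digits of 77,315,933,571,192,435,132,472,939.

7+7+3+1+5+9+3+3+5+7+1+1+9+2+4+3+5+1+3+2+4+7+2+9+3+9 = 115

115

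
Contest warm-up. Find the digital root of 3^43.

9

The digital root of n equals n mod 9 (or 9 when 9 | n), so we need 3^43 mod 9.
3^43 ≡ 0 (mod 9), so the digital root is 9.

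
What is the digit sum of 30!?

30! = 265252859812191058636308480000000
Sum of its 33 digits: 117.

117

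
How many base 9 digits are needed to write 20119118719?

11

20119118719 in base 9 is 56833603364, which has 11 digits.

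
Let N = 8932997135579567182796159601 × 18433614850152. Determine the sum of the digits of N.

8932997135579567182796159601 × 18433614850152 = 164667428654784788541972046355748691109352
Sum of its 42 digits: 207.

207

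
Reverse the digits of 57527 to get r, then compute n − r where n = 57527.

Reverse of 57527 is 72575.
57527 − 72575 = -15048

-15048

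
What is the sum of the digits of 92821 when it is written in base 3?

92821 in base 3 is 11201022211.
Digit sum: 1+1+2+0+1+0+2+2+2+1+1 = 13.

13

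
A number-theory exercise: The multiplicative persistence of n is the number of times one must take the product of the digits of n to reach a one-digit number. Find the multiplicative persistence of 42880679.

1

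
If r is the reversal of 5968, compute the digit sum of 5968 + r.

20

Reversal of 5968 is 8695; 5968 + 8695 = 14663.
Digit sum of 14663: 1+4+6+6+3 = 20.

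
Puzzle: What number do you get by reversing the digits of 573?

375

Reversing 573 gives 375.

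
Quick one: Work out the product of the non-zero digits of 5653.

5×6×5×3 = 450

450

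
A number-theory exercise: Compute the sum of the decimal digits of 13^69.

343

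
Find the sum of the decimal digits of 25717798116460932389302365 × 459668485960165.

171

25717798116460932389302365 × 459668485960165 = 11821661322422779981569759474041530290225
Sum of its 41 digits: 171.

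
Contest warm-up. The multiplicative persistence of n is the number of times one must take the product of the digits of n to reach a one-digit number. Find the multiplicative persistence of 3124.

2

3124 → 24 → 8 (2 steps)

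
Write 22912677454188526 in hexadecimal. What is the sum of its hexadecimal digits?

106

22912677454188526 in base 16 is 5166F570828FEE.
Digit sum: 5+1+6+6+15+5+7+0+8+2+8+15+14+14 = 106.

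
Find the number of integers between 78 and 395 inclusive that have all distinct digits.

The integers in [78, 395] that have all distinct digits: 78, 79, 80, 81, 82, 83, …, 394, 395.
233 qualify.

233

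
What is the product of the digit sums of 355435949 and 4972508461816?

2867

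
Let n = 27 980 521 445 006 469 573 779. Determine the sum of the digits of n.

110

2+7+9+8+0+5+2+1+4+4+5+0+0+6+4+6+9+5+7+3+7+7+9 = 110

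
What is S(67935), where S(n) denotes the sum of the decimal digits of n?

6+7+9+3+5 = 30

30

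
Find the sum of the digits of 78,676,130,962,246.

7+8+6+7+6+1+3+0+9+6+2+2+4+6 = 67

67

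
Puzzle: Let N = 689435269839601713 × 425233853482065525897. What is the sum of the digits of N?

689435269839601713 × 425233853482065525897 = 293171216520341504331557891614367061561
Sum of its 39 digits: 144.

144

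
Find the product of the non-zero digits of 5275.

350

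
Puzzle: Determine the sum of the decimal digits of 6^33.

126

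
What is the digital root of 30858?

6

3+0+8+5+8 = 24
2+4 = 6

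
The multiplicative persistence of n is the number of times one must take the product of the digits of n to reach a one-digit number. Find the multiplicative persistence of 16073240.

1

16073240 → 0 (1 step)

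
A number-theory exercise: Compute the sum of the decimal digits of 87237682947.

63

8+7+2+3+7+6+8+2+9+4+7 = 63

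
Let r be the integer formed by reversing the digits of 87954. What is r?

Reversing 87954 gives 45978.

45978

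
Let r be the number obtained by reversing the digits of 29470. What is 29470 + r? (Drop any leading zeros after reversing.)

Reverse of 29470 is 7492.
29470 + 7492 = 36962

36962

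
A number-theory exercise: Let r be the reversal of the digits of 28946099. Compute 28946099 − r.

Reverse of 28946099 is 99064982.
28946099 − 99064982 = -70118883

-70118883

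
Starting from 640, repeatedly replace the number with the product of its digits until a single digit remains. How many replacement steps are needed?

1

640 → 0 (1 step)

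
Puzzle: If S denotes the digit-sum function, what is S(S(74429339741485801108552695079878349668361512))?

First digit sum: 213.
2+1+3 = 6.

6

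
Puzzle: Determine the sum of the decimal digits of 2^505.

713

2^505 = 104748499452676539840422070298483172870932545473378073263465323779076281484949585756264642954428933028828373892081922272294952209468332577706512882860032
Sum of its 153 digits: 713.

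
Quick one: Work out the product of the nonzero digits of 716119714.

10584

7×1×6×1×1×9×7×1×4 = 10584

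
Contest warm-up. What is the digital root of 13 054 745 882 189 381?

1+3+0+5+4+7+4+5+8+8+2+1+8+9+3+8+1 = 77
7+7 = 14
1+4 = 5
(Equivalently, 13 054 745 882 189 381 mod 9 = 5.)

5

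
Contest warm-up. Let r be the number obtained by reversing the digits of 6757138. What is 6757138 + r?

Reverse of 6757138 is 8317576.
6757138 + 8317576 = 15074714

15074714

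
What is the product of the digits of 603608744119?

6×0×3×6×0×8×7×4×4×1×1×9 = 0

0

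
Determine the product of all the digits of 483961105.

4×8×3×9×6×1×1×0×5 = 0

0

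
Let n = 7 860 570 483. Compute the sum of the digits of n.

48

7+8+6+0+5+7+0+4+8+3 = 48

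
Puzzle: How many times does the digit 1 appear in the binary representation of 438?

438 in base 2 is 110110110.
The digit 1 appears 6 times.

6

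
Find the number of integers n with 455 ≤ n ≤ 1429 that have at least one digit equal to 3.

259

The integers in [455, 1429] that have at least one digit equal to 3: 463, 473, 483, 493, 503, 513, …, 1413, 1423.
259 qualify.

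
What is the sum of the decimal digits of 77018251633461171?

63

7+7+0+1+8+2+5+1+6+3+3+4+6+1+1+7+1 = 63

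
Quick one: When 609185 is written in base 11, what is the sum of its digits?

609185 in base 11 is 386765.
Digit sum: 3+8+6+7+6+5 = 35.

35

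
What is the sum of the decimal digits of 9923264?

35

9+9+2+3+2+6+4 = 35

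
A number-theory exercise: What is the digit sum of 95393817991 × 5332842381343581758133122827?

166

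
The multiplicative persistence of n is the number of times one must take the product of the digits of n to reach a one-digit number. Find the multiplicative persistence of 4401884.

4401884 → 0 (1 step)

1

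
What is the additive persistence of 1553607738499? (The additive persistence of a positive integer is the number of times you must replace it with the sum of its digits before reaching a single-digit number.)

3

1553607738499 → 67 → 13 → 4 (3 steps)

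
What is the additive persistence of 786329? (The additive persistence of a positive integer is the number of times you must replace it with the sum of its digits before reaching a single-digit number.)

786329 → 35 → 8 (2 steps)

2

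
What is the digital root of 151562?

2

1+5+1+5+6+2 = 20
2+0 = 2
(Equivalently, 151562 mod 9 = 2.)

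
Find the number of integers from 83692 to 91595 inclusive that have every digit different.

2314

The integers in [83692, 91595] that have every digit different: 83692, 83694, 83695, 83697, 83701, 83702, …, 91586, 91587.
2314 qualify.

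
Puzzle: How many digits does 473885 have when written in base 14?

5

473885 in base 14 is C49AD, which has 5 digits.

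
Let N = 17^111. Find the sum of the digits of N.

620

17^111 = 38004084319542288500015178816775869169621760833522504808496577842843836736782490374240598346739949911018604604215472684951499401238171633
Sum of its 137 digits: 620.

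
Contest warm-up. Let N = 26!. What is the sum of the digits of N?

81

26! = 403291461126605635584000000
Sum of its 27 digits: 81.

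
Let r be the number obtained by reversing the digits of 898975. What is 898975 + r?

Reverse of 898975 is 579898.
898975 + 579898 = 1478873

1478873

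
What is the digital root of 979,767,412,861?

9+7+9+7+6+7+4+1+2+8+6+1 = 67
6+7 = 13
1+3 = 4
(Equivalently, 979,767,412,861 mod 9 = 4.)

4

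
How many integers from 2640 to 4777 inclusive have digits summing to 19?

160

The integers in [2640, 4777] that have digits summing to 19: 2647, 2656, 2665, 2674, 2683, 2692, …, 4762, 4771.
160 qualify.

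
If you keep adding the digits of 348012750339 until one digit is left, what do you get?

3+4+8+0+1+2+7+5+0+3+3+9 = 45
4+5 = 9

9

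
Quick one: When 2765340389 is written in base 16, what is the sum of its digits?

74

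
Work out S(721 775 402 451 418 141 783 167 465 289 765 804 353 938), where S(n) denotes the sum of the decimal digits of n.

7+2+1+7+7+5+4+0+2+4+5+1+4+1+8+1+4+1+7+8+3+1+6+7+4+6+5+2+8+9+7+6+5+8+0+4+3+5+3+9+3+8 = 191

191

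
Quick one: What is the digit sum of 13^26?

13^26 = 91733330193268616658399616009
Sum of its 29 digits: 133.

133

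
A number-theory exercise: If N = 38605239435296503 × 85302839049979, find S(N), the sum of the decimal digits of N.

139

38605239435296503 × 85302839049979 = 3293136526034999774408700923437
Sum of its 31 digits: 139.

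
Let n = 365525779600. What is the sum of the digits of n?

3+6+5+5+2+5+7+7+9+6+0+0 = 55

55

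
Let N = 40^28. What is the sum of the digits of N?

40^28 = 720575940379279360000000000000000000000000000
Sum of its 45 digits: 85.

85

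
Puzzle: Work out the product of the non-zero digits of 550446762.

201600

5×5×4×4×6×7×6×2 = 201600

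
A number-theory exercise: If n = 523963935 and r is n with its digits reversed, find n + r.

Reverse of 523963935 is 539369325.
523963935 + 539369325 = 1063333260

1063333260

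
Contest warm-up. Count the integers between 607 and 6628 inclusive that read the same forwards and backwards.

95

The integers in [607, 6628] that read the same forwards and backwards: 616, 626, 636, 646, 656, 666, …, 6446, 6556.
95 qualify.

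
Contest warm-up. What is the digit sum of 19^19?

19^19 = 1978419655660313589123979
Sum of its 25 digits: 127.

127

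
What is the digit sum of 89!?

549

89! = 16507955160908461081216919262453619309839666236496541854913520707833171034378509739399912570787600662729080382999756800000000000000000000
Sum of its 137 digits: 549.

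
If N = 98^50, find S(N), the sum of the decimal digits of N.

424

98^50 = 3641696800871170652173739814531836293714045951101357030150496139664266883304812721368995129536282624
Sum of its 100 digits: 424.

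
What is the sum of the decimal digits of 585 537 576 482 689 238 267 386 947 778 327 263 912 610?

217

5+8+5+5+3+7+5+7+6+4+8+2+6+8+9+2+3+8+2+6+7+3+8+6+9+4+7+7+7+8+3+2+7+2+6+3+9+1+2+6+1+0 = 217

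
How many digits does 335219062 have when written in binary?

335219062 in base 2 is 10011111110110000100101110110, which has 29 digits.

29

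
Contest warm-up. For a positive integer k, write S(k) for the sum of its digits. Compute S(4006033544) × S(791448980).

1450

S(4006033544) = 4+0+0+6+0+3+3+5+4+4 = 29.
S(791448980) = 7+9+1+4+4+8+9+8+0 = 50.
29 · 50 = 1450.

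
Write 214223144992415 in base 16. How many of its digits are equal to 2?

1

214223144992415 in base 16 is C2D5B675BE9F.
The digit 2 appears 1 time.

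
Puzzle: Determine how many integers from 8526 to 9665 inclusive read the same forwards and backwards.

11

The integers in [8526, 9665] that read the same forwards and backwards: 8558, 8668, 8778, 8888, 8998, 9009, …, 9449, 9559.
11 qualify.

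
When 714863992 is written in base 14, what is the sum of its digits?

63

714863992 in base 14 is 6AD26D3A.
Digit sum: 6+10+13+2+6+13+3+10 = 63.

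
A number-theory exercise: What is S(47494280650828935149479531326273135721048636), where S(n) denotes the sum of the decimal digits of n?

196

4+7+4+9+4+2+8+0+6+5+0+8+2+8+9+3+5+1+4+9+4+7+9+5+3+1+3+2+6+2+7+3+1+3+5+7+2+1+0+4+8+6+3+6 = 196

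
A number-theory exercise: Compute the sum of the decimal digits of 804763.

28

8+0+4+7+6+3 = 28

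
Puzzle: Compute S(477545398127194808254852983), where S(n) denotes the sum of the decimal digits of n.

138

4+7+7+5+4+5+3+9+8+1+2+7+1+9+4+8+0+8+2+5+4+8+5+2+9+8+3 = 138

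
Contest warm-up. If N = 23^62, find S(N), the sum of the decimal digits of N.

23^62 = 2673781001490041309406973405603767976853455333058605705774088082159330990894338162929
Sum of its 85 digits: 376.

376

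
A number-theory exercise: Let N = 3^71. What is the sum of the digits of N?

180

3^71 = 7509466514979724803946715958257547
Sum of its 34 digits: 180.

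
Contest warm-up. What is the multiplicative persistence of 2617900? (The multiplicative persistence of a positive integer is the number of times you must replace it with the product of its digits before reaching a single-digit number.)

1

2617900 → 0 (1 step)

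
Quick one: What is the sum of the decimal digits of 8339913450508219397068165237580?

8+3+3+9+9+1+3+4+5+0+5+0+8+2+1+9+3+9+7+0+6+8+1+6+5+2+3+7+5+8+0 = 140

140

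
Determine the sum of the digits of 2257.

2+2+5+7 = 16

16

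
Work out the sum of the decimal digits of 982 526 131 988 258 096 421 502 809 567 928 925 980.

9+8+2+5+2+6+1+3+1+9+8+8+2+5+8+0+9+6+4+2+1+5+0+2+8+0+9+5+6+7+9+2+8+9+2+5+9+8+0 = 193

193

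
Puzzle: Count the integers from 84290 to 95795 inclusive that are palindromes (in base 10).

115

The integers in [84290, 95795] that are palindromes (in base 10): 84348, 84448, 84548, 84648, 84748, 84848, …, 95659, 95759.
115 qualify.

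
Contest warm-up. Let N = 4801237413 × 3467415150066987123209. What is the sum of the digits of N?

129

4801237413 × 3467415150066987123209 = 16647883344904628032140291418317
Sum of its 32 digits: 129.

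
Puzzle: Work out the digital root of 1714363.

1+7+1+4+3+6+3 = 25
2+5 = 7

7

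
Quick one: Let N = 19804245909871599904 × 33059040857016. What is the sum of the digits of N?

19804245909871599904 × 33059040857016 = 654709374676837228784851223326464
Sum of its 33 digits: 159.

159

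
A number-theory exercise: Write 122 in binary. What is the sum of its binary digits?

5

122 in base 2 is 1111010.
Digit sum: 1+1+1+1+0+1+0 = 5.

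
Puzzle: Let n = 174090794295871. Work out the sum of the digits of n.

73

1+7+4+0+9+0+7+9+4+2+9+5+8+7+1 = 73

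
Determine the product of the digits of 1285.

1×2×8×5 = 80

80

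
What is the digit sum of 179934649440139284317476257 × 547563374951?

179934649440139284317476257 × 547563374951 = 98525623918067729168395045833731038407
Sum of its 38 digits: 177.

177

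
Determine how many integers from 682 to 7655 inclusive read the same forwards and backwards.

The integers in [682, 7655] that read the same forwards and backwards: 686, 696, 707, 717, 727, 737, …, 7447, 7557.
98 qualify.

98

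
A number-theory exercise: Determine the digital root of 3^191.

The digital root of n equals n mod 9 (or 9 when 9 | n), so we need 3^191 mod 9.
3^191 ≡ 0 (mod 9), so the digital root is 9.

9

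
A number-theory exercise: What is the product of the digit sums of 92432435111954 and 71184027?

1590

S(92432435111954) = 9+2+4+3+2+4+3+5+1+1+1+9+5+4 = 53.
S(71184027) = 7+1+1+8+4+0+2+7 = 30.
53 · 30 = 1590.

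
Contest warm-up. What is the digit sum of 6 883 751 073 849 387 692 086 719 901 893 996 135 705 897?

6+8+8+3+7+5+1+0+7+3+8+4+9+3+8+7+6+9+2+0+8+6+7+1+9+9+0+1+8+9+3+9+9+6+1+3+5+7+0+5+8+9+7 = 234

234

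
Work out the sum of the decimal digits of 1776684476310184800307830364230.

120

1+7+7+6+6+8+4+4+7+6+3+1+0+1+8+4+8+0+0+3+0+7+8+3+0+3+6+4+2+3+0 = 120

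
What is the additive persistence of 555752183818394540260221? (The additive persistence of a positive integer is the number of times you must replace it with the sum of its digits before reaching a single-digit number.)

3

555752183818394540260221 → 96 → 15 → 6 (3 steps)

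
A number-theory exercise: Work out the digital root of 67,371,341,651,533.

6+7+3+7+1+3+4+1+6+5+1+5+3+3 = 55
5+5 = 10
1+0 = 1

1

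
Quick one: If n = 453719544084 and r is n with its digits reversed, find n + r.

Reverse of 453719544084 is 480445917354.
453719544084 + 480445917354 = 934165461438

934165461438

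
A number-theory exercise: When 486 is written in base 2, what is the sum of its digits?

486 in base 2 is 111100110.
Digit sum: 1+1+1+1+0+0+1+1+0 = 6.

6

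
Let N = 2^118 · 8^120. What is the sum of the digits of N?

709

2^118 · 8^120 = 780437137578998057845399307448291576437149535666242787714789239906342934704941405030076525765872992789956732780351655723861993919822071326572544
Sum of its 144 digits: 709.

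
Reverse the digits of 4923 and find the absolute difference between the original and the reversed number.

Reverse of 4923 is 3294.
|4923 − 3294| = 1629

1629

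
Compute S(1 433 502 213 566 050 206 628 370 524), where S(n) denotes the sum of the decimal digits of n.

91

1+4+3+3+5+0+2+2+1+3+5+6+6+0+5+0+2+0+6+6+2+8+3+7+0+5+2+4 = 91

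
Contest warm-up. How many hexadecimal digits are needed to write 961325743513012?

13

961325743513012 in base 16 is 36A5217749DB4, which has 13 digits.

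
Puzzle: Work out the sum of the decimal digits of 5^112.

5^112 = 1925929944387235853055977942584927318538101648215388195239938795566558837890625
Sum of its 79 digits: 409.

409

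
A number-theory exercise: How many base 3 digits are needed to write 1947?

1947 in base 3 is 2200010, which has 7 digits.

7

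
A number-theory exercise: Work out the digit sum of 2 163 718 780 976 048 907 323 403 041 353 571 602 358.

161

2+1+6+3+7+1+8+7+8+0+9+7+6+0+4+8+9+0+7+3+2+3+4+0+3+0+4+1+3+5+3+5+7+1+6+0+2+3+5+8 = 161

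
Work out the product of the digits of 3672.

3×6×7×2 = 252

252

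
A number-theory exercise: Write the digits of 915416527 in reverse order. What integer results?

Reversing 915416527 gives 725614519.

725614519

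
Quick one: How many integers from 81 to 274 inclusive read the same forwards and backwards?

20

The integers in [81, 274] that read the same forwards and backwards: 88, 99, 101, 111, 121, 131, …, 262, 272.
20 qualify.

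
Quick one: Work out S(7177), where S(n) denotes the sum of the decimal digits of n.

22

7+1+7+7 = 22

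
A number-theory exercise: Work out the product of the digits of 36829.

3×6×8×2×9 = 2592

2592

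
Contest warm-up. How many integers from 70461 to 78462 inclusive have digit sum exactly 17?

236

The integers in [70461, 78462] that have digit sum exactly 17: 70505, 70514, 70523, 70532, 70541, 70550, …, 78110, 78200.
236 qualify.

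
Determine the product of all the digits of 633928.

7776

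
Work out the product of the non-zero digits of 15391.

135

1×5×3×9×1 = 135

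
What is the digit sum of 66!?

351

66! = 544344939077443064003729240247842752644293064388798874532860126869671081148416000000000000000
Sum of its 93 digits: 351.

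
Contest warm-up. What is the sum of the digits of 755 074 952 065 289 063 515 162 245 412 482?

7+5+5+0+7+4+9+5+2+0+6+5+2+8+9+0+6+3+5+1+5+1+6+2+2+4+5+4+1+2+4+8+2 = 135

135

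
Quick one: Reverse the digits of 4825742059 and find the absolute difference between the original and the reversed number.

4676733225

Reverse of 4825742059 is 9502475284.
|4825742059 − 9502475284| = 4676733225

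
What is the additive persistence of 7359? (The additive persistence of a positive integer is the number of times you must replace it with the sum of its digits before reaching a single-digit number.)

2

7359 → 24 → 6 (2 steps)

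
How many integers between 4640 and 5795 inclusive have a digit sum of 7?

The integers in [4640, 5795] that have a digit sum of 7: 5002, 5011, 5020, 5101, 5110, 5200.
6 qualify.

6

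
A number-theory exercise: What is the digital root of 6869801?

6+8+6+9+8+0+1 = 38
3+8 = 11
1+1 = 2
(Equivalently, 6869801 mod 9 = 2.)

2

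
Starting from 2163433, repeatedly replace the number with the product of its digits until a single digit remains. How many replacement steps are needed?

2163433 → 1296 → 108 → 0 (3 steps)

3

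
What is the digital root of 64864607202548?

8

6+4+8+6+4+6+0+7+2+0+2+5+4+8 = 62
6+2 = 8
(Equivalently, 64864607202548 mod 9 = 8.)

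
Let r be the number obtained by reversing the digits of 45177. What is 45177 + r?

122331

Reverse of 45177 is 77154.
45177 + 77154 = 122331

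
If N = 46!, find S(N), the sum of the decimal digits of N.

216

46! = 5502622159812088949850305428800254892961651752960000000000
Sum of its 58 digits: 216.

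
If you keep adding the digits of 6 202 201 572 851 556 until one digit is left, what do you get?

6+2+0+2+2+0+1+5+7+2+8+5+1+5+5+6 = 57
5+7 = 12
1+2 = 3
(Equivalently, 6 202 201 572 851 556 mod 9 = 3.)

3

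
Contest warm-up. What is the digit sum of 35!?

35! = 10333147966386144929666651337523200000000
Sum of its 41 digits: 144.

144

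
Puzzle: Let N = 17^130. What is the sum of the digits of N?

712

17^130 = 9085729004256841718308438420015608007687001344443112760818356862794610647930864113878808725615792656835384509495872239647213856410356729267494460946312905410849
Sum of its 160 digits: 712.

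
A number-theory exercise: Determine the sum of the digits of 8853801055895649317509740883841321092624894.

202

8+8+5+3+8+0+1+0+5+5+8+9+5+6+4+9+3+1+7+5+0+9+7+4+0+8+8+3+8+4+1+3+2+1+0+9+2+6+2+4+8+9+4 = 202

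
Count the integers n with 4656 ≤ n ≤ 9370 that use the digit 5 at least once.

The integers in [4656, 9370] that use the digit 5 at least once: 4656, 4657, 4658, 4659, 4665, 4675, …, 9359, 9365.
1951 qualify.

1951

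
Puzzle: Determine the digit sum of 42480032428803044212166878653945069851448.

4+2+4+8+0+0+3+2+4+2+8+8+0+3+0+4+4+2+1+2+1+6+6+8+7+8+6+5+3+9+4+5+0+6+9+8+5+1+4+4+8 = 174

174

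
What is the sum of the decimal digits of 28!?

28! = 304888344611713860501504000000
Sum of its 30 digits: 90.

90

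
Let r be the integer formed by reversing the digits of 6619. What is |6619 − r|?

2547

Reverse of 6619 is 9166.
|6619 − 9166| = 2547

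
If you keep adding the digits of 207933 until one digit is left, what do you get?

2+0+7+9+3+3 = 24
2+4 = 6
(Equivalently, 207933 mod 9 = 6.)

6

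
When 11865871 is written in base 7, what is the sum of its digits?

19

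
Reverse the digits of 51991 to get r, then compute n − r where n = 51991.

Reverse of 51991 is 19915.
51991 − 19915 = 32076

32076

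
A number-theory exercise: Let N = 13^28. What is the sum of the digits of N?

121

13^28 = 15502932802662396215269535105521
Sum of its 32 digits: 121.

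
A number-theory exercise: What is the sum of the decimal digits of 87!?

495

87! = 2107757298379527717213600518699389595229783738061356212322972511214654115727593174080683423236414793504734471782400000000000000000000
Sum of its 133 digits: 495.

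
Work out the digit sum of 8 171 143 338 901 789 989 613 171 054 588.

148

8+1+7+1+1+4+3+3+3+8+9+0+1+7+8+9+9+8+9+6+1+3+1+7+1+0+5+4+5+8+8 = 148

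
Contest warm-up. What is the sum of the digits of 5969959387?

5+9+6+9+9+5+9+3+8+7 = 70

70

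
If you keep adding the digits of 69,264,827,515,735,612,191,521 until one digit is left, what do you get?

8

6+9+2+6+4+8+2+7+5+1+5+7+3+5+6+1+2+1+9+1+5+2+1 = 98
9+8 = 17
1+7 = 8
(Equivalently, 69,264,827,515,735,612,191,521 mod 9 = 8.)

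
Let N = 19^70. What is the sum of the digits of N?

397

19^70 = 325650737981196211817040643482760123711113829069928887581850461693742906986845870061444601
Sum of its 90 digits: 397.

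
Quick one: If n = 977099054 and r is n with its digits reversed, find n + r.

1428089833

Reverse of 977099054 is 450990779.
977099054 + 450990779 = 1428089833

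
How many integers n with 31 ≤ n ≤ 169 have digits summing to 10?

The integers in [31, 169] that have digits summing to 10: 37, 46, 55, 64, 73, 82, …, 154, 163.
14 qualify.

14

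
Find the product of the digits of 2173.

2×1×7×3 = 42

42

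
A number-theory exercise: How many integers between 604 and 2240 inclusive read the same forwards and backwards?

The integers in [604, 2240] that read the same forwards and backwards: 606, 616, 626, 636, 646, 656, …, 2112, 2222.
53 qualify.

53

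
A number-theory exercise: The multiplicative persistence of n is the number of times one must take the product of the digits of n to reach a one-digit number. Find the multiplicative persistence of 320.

1

320 → 0 (1 step)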